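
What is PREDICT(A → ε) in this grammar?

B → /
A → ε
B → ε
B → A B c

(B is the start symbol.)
PREDICT(A → ε) = (FIRST(RHS) \ {ε}) ∪ (FOLLOW(A) if ε ∈ FIRST(RHS), i.e. RHS ⇒* ε)
The right-hand side is ε (FIRST(ε) = { ε }), so the predict set is FOLLOW(A) = { '/', 'c' }
PREDICT(A → ε) = { '/', 'c' }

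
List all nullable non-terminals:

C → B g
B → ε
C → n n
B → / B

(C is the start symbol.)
{ 'B' }

A non-terminal is nullable if it can derive ε (the empty string): either it has an ε-production, or it has a production whose right-hand side consists entirely of nullable non-terminals.

ε-productions: B → ε
So B is immediately nullable.
No further non-terminal can be added: every production for the remaining non-terminals contains a terminal or a non-nullable non-terminal.
Nullable = { 'B' }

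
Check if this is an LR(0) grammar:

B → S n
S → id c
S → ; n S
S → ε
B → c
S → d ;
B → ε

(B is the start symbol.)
No. Shift-reduce conflict between [B → .] and [B → . c]

A grammar is LR(0) if no state in the canonical LR(0) collection has:
  - both a shift item (dot before a terminal) and a complete item (shift-reduce conflict), or
  - two or more complete items (reduce-reduce conflict; the accept item [B' → B .] counts as a complete item here).

Augment with B' → B and build the canonical LR(0) collection (I0 = CLOSURE({[B' → . B]}), then GOTO on every symbol after a dot until no new states appear). It has 12 states:
  I0: { [B → . S n], [B → . c], [B → .], [B' → . B], [S → . ; n S], [S → . d ;], [S → . id c], [S → .] }  — shift, 2 reduces
  I1: { [S → ; . n S] }  — shift
  I2: { [B' → B .] }  — accept
  I3: { [B → S . n] }  — shift
  I4: { [B → c .] }  — reduce
  I5: { [S → d . ;] }  — shift
  I6: { [S → id . c] }  — shift
  I7: { [S → id c .] }  — reduce
  I8: { [S → d ; .] }  — reduce
  I9: { [B → S n .] }  — reduce
  I10: { [S → . ; n S], [S → . d ;], [S → . id c], [S → .], [S → ; n . S] }  — shift, reduce
  I11: { [S → ; n S .] }  — reduce

Conflict in state I0:
  Shift-reduce conflict between [B → .] and [B → . c]
So the grammar is NOT LR(0).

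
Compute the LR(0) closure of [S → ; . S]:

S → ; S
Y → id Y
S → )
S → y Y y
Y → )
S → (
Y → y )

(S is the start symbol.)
{ [S → . (], [S → . )], [S → . ; S], [S → . y Y y], [S → ; . S] }

Start with: [S → ; . S]
  [S → ; . S] has the dot before S: add [S → . ; S], [S → . )], [S → . y Y y], [S → . (]
No further items can be added.

CLOSURE = { [S → . (], [S → . )], [S → . ; S], [S → . y Y y], [S → ; . S] }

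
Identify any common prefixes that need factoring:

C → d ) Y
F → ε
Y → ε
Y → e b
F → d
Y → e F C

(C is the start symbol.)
Left-factoring is needed when two productions for the same non-terminal
share a common prefix on the right-hand side.

Productions for F:
  F → ε
  F → d
Productions for Y:
  Y → ε
  Y → e b
  Y → e F C

Found common prefix 'e' in productions for Y

Answer: Yes, Y has productions with common prefix 'e'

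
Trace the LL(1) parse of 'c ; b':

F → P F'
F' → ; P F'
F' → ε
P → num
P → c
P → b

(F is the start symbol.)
Stack is shown with the top on the left.

Stack     Input    Action
-------------------------
F $       c ; b $  output F → P F'
P F' $    c ; b $  output P → c
c F' $    c ; b $  match 'c'
F' $      ; b $    output F' → ; P F'
; P F' $  ; b $    match ';'
P F' $    b $      output P → b
b F' $    b $      match 'b'
F' $      $        output F' → ε
$         $        accept

The string is accepted.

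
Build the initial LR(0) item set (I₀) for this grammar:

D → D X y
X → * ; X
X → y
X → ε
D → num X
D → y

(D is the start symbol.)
First, augment the grammar with D' → D
I₀ = CLOSURE({ [D' → . D] }):
  [D' → . D] has the dot before D: add [D → . D X y], [D → . num X], [D → . y]
No further items can be added.

I₀ = { [D → . D X y], [D → . num X], [D → . y], [D' → . D] }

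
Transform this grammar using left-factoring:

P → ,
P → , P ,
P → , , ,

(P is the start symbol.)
Left-factoring transforms A → αβ₁ | αβ₂ into A → αA' and A' → β₁ | β₂
(α is the longest common prefix among the alternatives). Repeat until
no nonterminal has two alternatives with a common prefix.

Round 1: P has alternatives sharing prefix ','. Introduce P': P → , P'
  Add: P' → ε
  Add: P' → P ,
  Add: P' → , ,

No remaining common prefixes — done.

Resulting grammar:
P → , P'
P' → ε
P' → P ,
P' → , ,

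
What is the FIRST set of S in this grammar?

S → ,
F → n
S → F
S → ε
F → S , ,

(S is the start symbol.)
FIRST sets of the other non-terminals involved (by the same procedure, iterated to a fixed point):
  FIRST(F) = { ',', 'n' }

From S → ,:
  - ',' is a terminal: add ',' and stop
From S → F:
  - F is a non-terminal: add FIRST(F) \ {ε} = { ',', 'n' }
    F is not nullable, so stop
From S → ε:
  - ε-production, so ε ∈ FIRST(S)

Collecting: FIRST(S) = { ',', 'n', ε }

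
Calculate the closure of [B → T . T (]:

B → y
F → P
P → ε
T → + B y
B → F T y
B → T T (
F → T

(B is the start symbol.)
To compute CLOSURE, for each item [A → α.Bβ] where B is a non-terminal, add [B → .γ] for all productions B → γ; repeat for the newly added items until nothing changes.

Start with: [B → T . T (]
  [B → T . T (] has the dot before T: add [T → . + B y]
No further items can be added.

CLOSURE = { [B → T . T (], [T → . + B y] }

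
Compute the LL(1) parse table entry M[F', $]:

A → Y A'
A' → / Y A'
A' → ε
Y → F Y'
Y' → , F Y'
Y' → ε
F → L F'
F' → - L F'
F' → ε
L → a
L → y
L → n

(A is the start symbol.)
F' → ε

To find M[F', $], we find productions for F' where $ is in the predict set (PREDICT(N → α) = (FIRST(α) \ {ε}) ∪ (FOLLOW(N) if α ⇒* ε)).

Relevant sets:
  FOLLOW(F') = { $, ',', '/' }

F' → - L F': PREDICT = { '-' }
F' → ε: PREDICT = { $, ',', '/' }
  $ is in predict set, so this production goes in M[F', $]

M[F', $] = F' → ε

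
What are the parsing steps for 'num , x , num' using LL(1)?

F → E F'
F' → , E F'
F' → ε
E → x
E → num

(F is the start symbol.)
LL(1) parsing maintains a stack (initially the start symbol over $) and the input. At each step: if the stack top is a terminal, match it against the current input token; if it is a non-terminal N, replace it with the RHS of M[N, lookahead] (the unique production whose predict set contains the lookahead).

Stack is shown with the top on the left.

Stack     Input            Action
---------------------------------
F $       num , x , num $  output F → E F'
E F' $    num , x , num $  output E → num
num F' $  num , x , num $  match 'num'
F' $      , x , num $      output F' → , E F'
, E F' $  , x , num $      match ','
E F' $    x , num $        output E → x
x F' $    x , num $        match 'x'
F' $      , num $          output F' → , E F'
, E F' $  , num $          match ','
E F' $    num $            output E → num
num F' $  num $            match 'num'
F' $      $                output F' → ε
$         $                accept

The string is accepted.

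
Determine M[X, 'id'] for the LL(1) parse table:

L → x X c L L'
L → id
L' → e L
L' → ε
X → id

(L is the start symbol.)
X → id

To find M[X, 'id'], we find productions for X where 'id' is in the predict set (PREDICT(N → α) = (FIRST(α) \ {ε}) ∪ (FOLLOW(N) if α ⇒* ε)).

X → id: PREDICT = { 'id' }
  'id' is in predict set, so this production goes in M[X, 'id']

M[X, 'id'] = X → id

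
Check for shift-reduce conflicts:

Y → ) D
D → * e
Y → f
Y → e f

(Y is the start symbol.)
No shift-reduce conflicts

Augment with Y' → Y and build the canonical LR(0) collection (I0 = CLOSURE({[Y' → . Y]}), then GOTO on every symbol after a dot until no new states appear). It has 9 states:
  I0: { [Y → . ) D], [Y → . e f], [Y → . f], [Y' → . Y] }  — shift
  I1: { [D → . * e], [Y → ) . D] }  — shift
  I2: { [Y' → Y .] }  — accept
  I3: { [Y → e . f] }  — shift
  I4: { [Y → f .] }  — reduce
  I5: { [Y → e f .] }  — reduce
  I6: { [D → * . e] }  — shift
  I7: { [Y → ) D .] }  — reduce
  I8: { [D → * e .] }  — reduce

No state contains both a complete item and a shift item.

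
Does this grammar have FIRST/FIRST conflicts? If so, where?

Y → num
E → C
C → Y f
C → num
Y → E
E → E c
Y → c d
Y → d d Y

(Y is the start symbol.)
A FIRST/FIRST conflict occurs when two productions N → α and N → β for the same non-terminal have FIRST(α) ∩ FIRST(β) ≠ ∅ (with ε ∈ FIRST of a nullable right-hand side, so two nullable alternatives also conflict).

FIRST sets of the non-terminals at (or reachable through a nullable prefix from) the front of some alternative:
  FIRST(E) = { 'c', 'd', 'num' }
  FIRST(C) = { 'c', 'd', 'num' }
  FIRST(Y) = { 'c', 'd', 'num' }

Productions for Y:
  Y → num: FIRST = { 'num' }
  Y → E: FIRST = { 'c', 'd', 'num' }
  Y → c d: FIRST = { 'c' }
  Y → d d Y: FIRST = { 'd' }
Productions for E:
  E → C: FIRST = { 'c', 'd', 'num' }
  E → E c: FIRST = { 'c', 'd', 'num' }
Productions for C:
  C → Y f: FIRST = { 'c', 'd', 'num' }
  C → num: FIRST = { 'num' }

Conflict for Y: Y → num and Y → E
  Overlap: { 'num' }
Conflict for Y: Y → E and Y → c d
  Overlap: { 'c' }
Conflict for Y: Y → E and Y → d d Y
  Overlap: { 'd' }
Conflict for E: E → C and E → E c
  Overlap: { 'c', 'd', 'num' }
Conflict for C: C → Y f and C → num
  Overlap: { 'num' }

Answer: Yes. Y → num / Y → E on { 'num' }; Y → E / Y → c d on { 'c' }; Y → E / Y → d d Y on { 'd' }; E → C / E → E c on { 'c', 'd', 'num' }; C → Y f / C → num on { 'num' }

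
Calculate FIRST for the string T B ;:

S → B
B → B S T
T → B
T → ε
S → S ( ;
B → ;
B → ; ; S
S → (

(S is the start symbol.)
FIRST sets of the non-terminals involved (from the grammar, by fixed-point iteration):
  FIRST(T) = { ';', ε }
  FIRST(B) = { ';' }

To compute FIRST(T B ;), process the symbols left to right:
Symbol T is a non-terminal. Add FIRST(T) \ {ε} = { ';' }
T is nullable (ε ∈ FIRST(T)), continue to the next symbol.
Symbol B is a non-terminal. Add FIRST(B) \ {ε} = { ';' }
B is not nullable (ε ∉ FIRST(B)), so stop here.
FIRST(T B ;) = { ';' }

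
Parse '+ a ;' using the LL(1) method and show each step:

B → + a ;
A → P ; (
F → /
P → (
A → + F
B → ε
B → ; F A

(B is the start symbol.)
Stack is shown with the top on the left.

Stack    Input    Action
------------------------
B $      + a ; $  output B → + a ;
+ a ; $  + a ; $  match '+'
a ; $    a ; $    match 'a'
; $      ; $      match ';'
$        $        accept

The string is accepted.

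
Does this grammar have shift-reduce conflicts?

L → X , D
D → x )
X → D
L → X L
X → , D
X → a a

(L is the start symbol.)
Augment with L' → L and build the canonical LR(0) collection (I0 = CLOSURE({[L' → . L]}), then GOTO on every symbol after a dot until no new states appear). It has 13 states:
  I0: { [D → . x )], [L → . X , D], [L → . X L], [L' → . L], [X → . , D], [X → . D], [X → . a a] }  — shift
  I1: { [D → . x )], [X → , . D] }  — shift
  I2: { [X → D .] }  — reduce
  I3: { [L' → L .] }  — accept
  I4: { [D → . x )], [L → . X , D], [L → . X L], [L → X . , D], [L → X . L], [X → . , D], [X → . D], [X → . a a] }  — shift
  I5: { [X → a . a] }  — shift
  I6: { [D → x . )] }  — shift
  I7: { [D → x ) .] }  — reduce
  I8: { [X → a a .] }  — reduce
  I9: { [D → . x )], [L → X , . D], [X → , . D] }  — shift
  I10: { [L → X L .] }  — reduce
  I11: { [L → X , D .], [X → , D .] }  — 2 reduces
  I12: { [X → , D .] }  — reduce

No state contains both a complete item and a shift item.

Answer: No shift-reduce conflicts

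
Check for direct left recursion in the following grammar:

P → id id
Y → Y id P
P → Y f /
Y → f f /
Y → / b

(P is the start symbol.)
Yes, Y is left-recursive

Direct left recursion occurs when N → N α for some non-terminal N (the right-hand side begins with the left-hand side itself).

P → id id: starts with id
Y → Y id P: LEFT RECURSIVE (starts with Y)
P → Y f /: starts with Y
Y → f f /: starts with f
Y → / b: starts with '/'

The grammar has direct left recursion on: Y.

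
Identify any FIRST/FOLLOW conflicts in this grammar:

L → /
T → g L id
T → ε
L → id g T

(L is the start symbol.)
A FIRST/FOLLOW conflict occurs when a non-terminal N has a nullable alternative N → β (β ⇒* ε) and another alternative N → α with FIRST(α) ∩ FOLLOW(N) ≠ ∅: on such a lookahead the parser cannot decide between expanding α and letting N vanish via β.

Nullable non-terminals: T.

T: nullable alternative(s) T → ε; FOLLOW(T) = { $, 'id' }
  T → g L id: FIRST \ {ε} = { 'g' } — disjoint from FOLLOW(T)
  T → ε: FIRST \ {ε} = { } — this is the only nullable alternative, skip

L has no nullable alternative, so no FIRST/FOLLOW check is needed there.

No FIRST/FOLLOW conflicts found.

Answer: No FIRST/FOLLOW conflicts.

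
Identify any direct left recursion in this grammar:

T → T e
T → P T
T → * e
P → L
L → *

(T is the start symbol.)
T → T e: LEFT RECURSIVE (starts with T)
T → P T: starts with P
T → * e: starts with '*'
P → L: starts with L
L → *: starts with '*'

The grammar has direct left recursion on: T.

Answer: Yes, T is left-recursive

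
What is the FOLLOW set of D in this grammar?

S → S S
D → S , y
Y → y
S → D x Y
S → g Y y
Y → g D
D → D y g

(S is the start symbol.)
{ $, ',', 'g', 'x', 'y' }

To compute FOLLOW(D), find every occurrence of D on a right-hand side N → α D β: add FIRST(β) \ {ε}, and if β is empty or nullable also add FOLLOW(N). Iterate to a fixed point.

In S → D x Y: D is followed by x Y, add FIRST(x Y) \ {ε} = { 'x' }
In Y → g D: D is at the end, add FOLLOW(Y)
In D → D y g: D is followed by y g, add FIRST(y g) \ {ε} = { 'y' }

The FOLLOW sets referred to above (computed the same way, to a fixed point):
  FOLLOW(Y) = { $, ',', 'g', 'y' }

Taking the union: FOLLOW(D) = { $, ',', 'g', 'x', 'y' }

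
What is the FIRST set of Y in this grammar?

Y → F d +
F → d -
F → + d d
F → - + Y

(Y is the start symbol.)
{ '+', '-', 'd' }

FIRST sets of the other non-terminals involved (by the same procedure, iterated to a fixed point):
  FIRST(F) = { '+', '-', 'd' }

From Y → F d +:
  - F is a non-terminal: add FIRST(F) \ {ε} = { '+', '-', 'd' }
    F is not nullable, so stop

Collecting: FIRST(Y) = { '+', '-', 'd' }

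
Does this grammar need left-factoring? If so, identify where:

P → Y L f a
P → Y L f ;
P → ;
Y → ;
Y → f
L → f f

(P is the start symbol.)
Yes, P has productions with common prefix 'Y L f'

Left-factoring is needed when two productions for the same non-terminal
share a common prefix on the right-hand side.

Productions for P:
  P → Y L f a
  P → Y L f ;
  P → ;
Productions for Y:
  Y → ;
  Y → f

Found common prefix 'Y L f' in productions for P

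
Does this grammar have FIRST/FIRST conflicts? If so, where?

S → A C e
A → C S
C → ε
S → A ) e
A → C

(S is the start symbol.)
FIRST sets of the non-terminals at (or reachable through a nullable prefix from) the front of some alternative:
  FIRST(A) = { ')', 'e', ε }
  FIRST(C) = { ε }
  FIRST(S) = { ')', 'e' }

Productions for S:
  S → A C e: FIRST = { ')', 'e' }
  S → A ) e: FIRST = { ')', 'e' }
Productions for A:
  A → C S: FIRST = { ')', 'e' }
  A → C: FIRST = { ε }
C has only one production, so no FIRST/FIRST conflict is possible there.

Conflict for S: S → A C e and S → A ) e
  Overlap: { ')', 'e' }

Answer: Yes. S → A C e / S → A ')' e on { ')', 'e' }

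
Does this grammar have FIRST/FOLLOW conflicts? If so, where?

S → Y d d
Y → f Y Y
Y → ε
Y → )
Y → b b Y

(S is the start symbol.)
Nullable non-terminals: Y.

Y: nullable alternative(s) Y → ε; FOLLOW(Y) = { ')', 'b', 'd', 'f' }
  Y → f Y Y: FIRST \ {ε} = { 'f' } — overlaps FOLLOW(Y) on { 'f' }: CONFLICT
  Y → ε: FIRST \ {ε} = { } — this is the only nullable alternative, skip
  Y → ): FIRST \ {ε} = { ')' } — overlaps FOLLOW(Y) on { ')' }: CONFLICT
  Y → b b Y: FIRST \ {ε} = { 'b' } — overlaps FOLLOW(Y) on { 'b' }: CONFLICT

S has no nullable alternative, so no FIRST/FOLLOW check is needed there.

So the grammar has 3 FIRST/FOLLOW conflicts (marked CONFLICT above).

Answer: Yes. Y → f Y Y with FOLLOW(Y) on { 'f' }; Y → ')' with FOLLOW(Y) on { ')' }; Y → b b Y with FOLLOW(Y) on { 'b' }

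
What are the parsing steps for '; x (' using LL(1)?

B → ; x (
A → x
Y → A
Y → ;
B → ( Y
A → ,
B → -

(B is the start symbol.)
LL(1) parsing maintains a stack (initially the start symbol over $) and the input. At each step: if the stack top is a terminal, match it against the current input token; if it is a non-terminal N, replace it with the RHS of M[N, lookahead] (the unique production whose predict set contains the lookahead).

Stack is shown with the top on the left.

Stack    Input    Action
------------------------
B $      ; x ( $  output B → ; x (
; x ( $  ; x ( $  match ';'
x ( $    x ( $    match 'x'
( $      ( $      match '('
$        $        accept

The string is accepted.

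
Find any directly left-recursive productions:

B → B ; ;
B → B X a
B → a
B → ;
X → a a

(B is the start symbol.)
B → B ; ;: LEFT RECURSIVE (starts with B)
B → B X a: LEFT RECURSIVE (starts with B)
B → a: starts with a
B → ;: starts with ';'
X → a a: starts with a

The grammar has direct left recursion on: B.

Answer: Yes, B is left-recursive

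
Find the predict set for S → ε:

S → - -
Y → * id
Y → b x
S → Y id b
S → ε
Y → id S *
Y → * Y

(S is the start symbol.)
{ $, '*' }

PREDICT(S → ε) = (FIRST(RHS) \ {ε}) ∪ (FOLLOW(S) if ε ∈ FIRST(RHS), i.e. RHS ⇒* ε)
The right-hand side is ε (FIRST(ε) = { ε }), so the predict set is FOLLOW(S) = { $, '*' }
PREDICT(S → ε) = { $, '*' }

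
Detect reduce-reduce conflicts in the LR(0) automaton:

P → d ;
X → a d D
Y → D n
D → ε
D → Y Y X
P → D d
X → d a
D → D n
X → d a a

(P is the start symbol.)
Yes — I15: [D → D n .] vs [Y → D n .]

Augment with P' → P and build the canonical LR(0) collection (I0 = CLOSURE({[P' → . P]}), then GOTO on every symbol after a dot until no new states appear). It has 17 states:
  I0: { [D → . D n], [D → . Y Y X], [D → .], [P → . D d], [P → . d ;], [P' → . P], [Y → . D n] }  — shift, reduce
  I1: { [D → D . n], [P → D . d], [Y → D . n] }  — shift
  I2: { [P' → P .] }  — accept
  I3: { [D → . D n], [D → . Y Y X], [D → .], [D → Y . Y X], [Y → . D n] }  — reduce
  I4: { [P → d . ;] }  — shift
  I5: { [P → d ; .] }  — reduce
  I6: { [D → D . n], [Y → D . n] }  — shift
  I7: { [D → . D n], [D → . Y Y X], [D → .], [D → Y . Y X], [D → Y Y . X], [X → . a d D], [X → . d a a], [X → . d a], [Y → . D n] }  — shift, reduce
  I8: { [D → Y Y X .] }  — reduce
  I9: { [X → a . d D] }  — shift
  I10: { [X → d . a a], [X → d . a] }  — shift
  I11: { [X → d a . a], [X → d a .] }  — shift, reduce
  I12: { [X → d a a .] }  — reduce
  I13: { [D → . D n], [D → . Y Y X], [D → .], [X → a d . D], [Y → . D n] }  — reduce
  I14: { [D → D . n], [X → a d D .], [Y → D . n] }  — shift, reduce
  I15: { [D → D n .], [Y → D n .] }  — 2 reduces
  I16: { [P → D d .] }  — reduce

I15 contains complete items [D → D n .], [Y → D n .] — reduce-reduce conflict.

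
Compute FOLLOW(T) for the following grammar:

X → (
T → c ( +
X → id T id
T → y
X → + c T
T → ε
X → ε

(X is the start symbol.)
To compute FOLLOW(T), find every occurrence of T on a right-hand side N → α T β: add FIRST(β) \ {ε}, and if β is empty or nullable also add FOLLOW(N). Iterate to a fixed point.

In X → id T id: T is followed by id, add FIRST(id) \ {ε} = { 'id' }
In X → + c T: T is at the end, add FOLLOW(X)

The FOLLOW sets referred to above (computed the same way, to a fixed point):
  FOLLOW(X) = { $ }

Taking the union: FOLLOW(T) = { $, 'id' }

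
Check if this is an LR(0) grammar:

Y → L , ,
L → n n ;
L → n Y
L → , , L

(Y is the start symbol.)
Augment with Y' → Y and build the canonical LR(0) collection (I0 = CLOSURE({[Y' → . Y]}), then GOTO on every symbol after a dot until no new states appear). It has 12 states:
  I0: { [L → . , , L], [L → . n Y], [L → . n n ;], [Y → . L , ,], [Y' → . Y] }  — shift
  I1: { [L → , . , L] }  — shift
  I2: { [Y → L . , ,] }  — shift
  I3: { [Y' → Y .] }  — accept
  I4: { [L → . , , L], [L → . n Y], [L → . n n ;], [L → n . Y], [L → n . n ;], [Y → . L , ,] }  — shift
  I5: { [L → n Y .] }  — reduce
  I6: { [L → . , , L], [L → . n Y], [L → . n n ;], [L → n . Y], [L → n . n ;], [L → n n . ;], [Y → . L , ,] }  — shift
  I7: { [L → n n ; .] }  — reduce
  I8: { [Y → L , . ,] }  — shift
  I9: { [Y → L , , .] }  — reduce
  I10: { [L → , , . L], [L → . , , L], [L → . n Y], [L → . n n ;] }  — shift
  I11: { [L → , , L .] }  — reduce

Every state is either a pure shift/goto state or contains exactly one complete item and nothing to shift — no conflicts. The grammar is LR(0).

Answer: Yes, the grammar is LR(0)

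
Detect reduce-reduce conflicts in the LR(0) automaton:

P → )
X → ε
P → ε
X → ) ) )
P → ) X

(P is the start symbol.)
Augment with P' → P and build the canonical LR(0) collection (I0 = CLOSURE({[P' → . P]}), then GOTO on every symbol after a dot until no new states appear). It has 7 states:
  I0: { [P → . ) X], [P → . )], [P → .], [P' → . P] }  — shift, reduce
  I1: { [P → ) . X], [P → ) .], [X → . ) ) )], [X → .] }  — shift, 2 reduces
  I2: { [P' → P .] }  — accept
  I3: { [X → ) . ) )] }  — shift
  I4: { [P → ) X .] }  — reduce
  I5: { [X → ) ) . )] }  — shift
  I6: { [X → ) ) ) .] }  — reduce

I1 contains complete items [P → ) .], [X → .] — reduce-reduce conflict.

Answer: Yes — I1: [P → ) .] vs [X → .]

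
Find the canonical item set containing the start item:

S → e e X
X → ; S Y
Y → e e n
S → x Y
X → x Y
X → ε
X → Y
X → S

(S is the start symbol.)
First, augment the grammar with S' → S
I₀ = CLOSURE({ [S' → . S] }):
  [S' → . S] has the dot before S: add [S → . e e X], [S → . x Y]
No further items can be added.

I₀ = { [S → . e e X], [S → . x Y], [S' → . S] }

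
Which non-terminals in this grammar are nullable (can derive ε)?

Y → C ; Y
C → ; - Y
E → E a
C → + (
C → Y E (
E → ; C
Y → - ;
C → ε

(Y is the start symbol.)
A non-terminal is nullable if it can derive ε (the empty string): either it has an ε-production, or it has a production whose right-hand side consists entirely of nullable non-terminals.

ε-productions: C → ε
So C is immediately nullable.
No further non-terminal can be added: every production for the remaining non-terminals contains a terminal or a non-nullable non-terminal.
Nullable = { 'C' }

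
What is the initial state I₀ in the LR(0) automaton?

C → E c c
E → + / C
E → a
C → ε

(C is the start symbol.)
First, augment the grammar with C' → C
I₀ = CLOSURE({ [C' → . C] }):
  [C' → . C] has the dot before C: add [C → . E c c], [C → .]
  [C → . E c c] has the dot before E: add [E → . + / C], [E → . a]
No further items can be added.

I₀ = { [C → . E c c], [C → .], [C' → . C], [E → . + / C], [E → . a] }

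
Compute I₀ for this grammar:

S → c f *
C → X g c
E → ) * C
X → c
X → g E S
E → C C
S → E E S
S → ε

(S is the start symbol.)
First, augment the grammar with S' → S
I₀ = CLOSURE({ [S' → . S] }):
  [S' → . S] has the dot before S: add [S → . c f *], [S → . E E S], [S → .]
  [S → . E E S] has the dot before E: add [E → . ) * C], [E → . C C]
  [E → . C C] has the dot before C: add [C → . X g c]
  [C → . X g c] has the dot before X: add [X → . c], [X → . g E S]
No further items can be added.

I₀ = { [C → . X g c], [E → . ) * C], [E → . C C], [S → . E E S], [S → . c f *], [S → .], [S' → . S], [X → . c], [X → . g E S] }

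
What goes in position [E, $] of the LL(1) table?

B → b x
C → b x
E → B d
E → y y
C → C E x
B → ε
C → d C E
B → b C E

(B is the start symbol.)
To find M[E, $], we find productions for E where $ is in the predict set (PREDICT(N → α) = (FIRST(α) \ {ε}) ∪ (FOLLOW(N) if α ⇒* ε)).

Relevant sets:
  FIRST(B) = { 'b', ε }

E → B d: PREDICT = { 'b', 'd' }
E → y y: PREDICT = { 'y' }

M[E, $] is empty (no production applies)

Answer: Empty (error entry)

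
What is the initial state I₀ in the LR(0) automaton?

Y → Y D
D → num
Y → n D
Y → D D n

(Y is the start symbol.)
{ [D → . num], [Y → . D D n], [Y → . Y D], [Y → . n D], [Y' → . Y] }

First, augment the grammar with Y' → Y
I₀ = CLOSURE({ [Y' → . Y] }):
  [Y' → . Y] has the dot before Y: add [Y → . Y D], [Y → . n D], [Y → . D D n]
  [Y → . D D n] has the dot before D: add [D → . num]
No further items can be added.

I₀ = { [D → . num], [Y → . D D n], [Y → . Y D], [Y → . n D], [Y' → . Y] }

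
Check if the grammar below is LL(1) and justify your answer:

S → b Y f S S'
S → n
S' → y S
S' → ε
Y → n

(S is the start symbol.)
Relevant sets:
  FOLLOW(S') = { $, 'y' }

For S:
  PREDICT(S → b Y f S S') = { 'b' }
  PREDICT(S → n) = { 'n' }
For S':
  PREDICT(S' → y S) = { 'y' }
  PREDICT(S' → ε) = { $, 'y' }
Y has a single production, so nothing to check there.

Conflict found: Predict set conflict for S': { 'y' }
The grammar is NOT LL(1).

Answer: No. Predict set conflict for S': { 'y' }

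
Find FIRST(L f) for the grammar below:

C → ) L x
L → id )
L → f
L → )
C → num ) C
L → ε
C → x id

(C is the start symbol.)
FIRST sets of the non-terminals involved (from the grammar, by fixed-point iteration):
  FIRST(L) = { ')', 'f', 'id', ε }

To compute FIRST(L f), process the symbols left to right:
Symbol L is a non-terminal. Add FIRST(L) \ {ε} = { ')', 'f', 'id' }
L is nullable (ε ∈ FIRST(L)), continue to the next symbol.
Symbol f is a terminal. Add 'f' and stop.
FIRST(L f) = { ')', 'f', 'id' }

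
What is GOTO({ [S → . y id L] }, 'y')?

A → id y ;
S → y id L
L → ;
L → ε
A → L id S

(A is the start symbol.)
{ [S → y . id L] }

GOTO(I, 'y') = CLOSURE({ [A → αX.β] : [A → α.Xβ] ∈ I, X = 'y' })

Items with dot before 'y', with the dot advanced:
  [S → . y id L] → [S → y . id L]
Closure adds nothing (no advanced item has the dot before a non-terminal).

GOTO = { [S → y . id L] }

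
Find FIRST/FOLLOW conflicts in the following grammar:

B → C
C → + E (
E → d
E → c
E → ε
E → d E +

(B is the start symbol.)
A FIRST/FOLLOW conflict occurs when a non-terminal N has a nullable alternative N → β (β ⇒* ε) and another alternative N → α with FIRST(α) ∩ FOLLOW(N) ≠ ∅: on such a lookahead the parser cannot decide between expanding α and letting N vanish via β.

Nullable non-terminals: E.

E: nullable alternative(s) E → ε; FOLLOW(E) = { '(', '+' }
  E → d: FIRST \ {ε} = { 'd' } — disjoint from FOLLOW(E)
  E → c: FIRST \ {ε} = { 'c' } — disjoint from FOLLOW(E)
  E → ε: FIRST \ {ε} = { } — this is the only nullable alternative, skip
  E → d E +: FIRST \ {ε} = { 'd' } — disjoint from FOLLOW(E)

B, C have no nullable alternative, so no FIRST/FOLLOW check is needed there.

No FIRST/FOLLOW conflicts found.

Answer: No FIRST/FOLLOW conflicts.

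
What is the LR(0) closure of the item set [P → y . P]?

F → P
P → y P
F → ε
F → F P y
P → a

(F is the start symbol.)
{ [P → . a], [P → . y P], [P → y . P] }

Start with: [P → y . P]
  [P → y . P] has the dot before P: add [P → . y P], [P → . a]
No further items can be added.

CLOSURE = { [P → . a], [P → . y P], [P → y . P] }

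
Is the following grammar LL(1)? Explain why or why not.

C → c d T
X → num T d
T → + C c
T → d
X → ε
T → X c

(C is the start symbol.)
Yes, the grammar is LL(1).

Relevant sets:
  FIRST(X) = { 'num', ε }
  FOLLOW(X) = { 'c' }

For X:
  PREDICT(X → num T d) = { 'num' }
  PREDICT(X → ε) = { 'c' }
For T:
  PREDICT(T → '+' C c) = { '+' }
  PREDICT(T → d) = { 'd' }
  PREDICT(T → X c) = { 'c', 'num' }
C has a single production, so nothing to check there.

All predict sets are disjoint. The grammar IS LL(1).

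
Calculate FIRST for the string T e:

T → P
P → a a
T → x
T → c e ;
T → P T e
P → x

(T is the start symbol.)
{ 'a', 'c', 'x' }

FIRST sets of the non-terminals involved (from the grammar, by fixed-point iteration):
  FIRST(T) = { 'a', 'c', 'x' }

To compute FIRST(T e), process the symbols left to right:
Symbol T is a non-terminal. Add FIRST(T) \ {ε} = { 'a', 'c', 'x' }
T is not nullable (ε ∉ FIRST(T)), so stop here.
FIRST(T e) = { 'a', 'c', 'x' }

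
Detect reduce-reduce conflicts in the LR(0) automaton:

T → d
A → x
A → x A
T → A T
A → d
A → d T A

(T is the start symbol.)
Augment with T' → T and build the canonical LR(0) collection (I0 = CLOSURE({[T' → . T]}), then GOTO on every symbol after a dot until no new states appear). It has 10 states:
  I0: { [A → . d T A], [A → . d], [A → . x A], [A → . x], [T → . A T], [T → . d], [T' → . T] }  — shift
  I1: { [A → . d T A], [A → . d], [A → . x A], [A → . x], [T → . A T], [T → . d], [T → A . T] }  — shift
  I2: { [T' → T .] }  — accept
  I3: { [A → . d T A], [A → . d], [A → . x A], [A → . x], [A → d . T A], [A → d .], [T → . A T], [T → . d], [T → d .] }  — shift, 2 reduces
  I4: { [A → . d T A], [A → . d], [A → . x A], [A → . x], [A → x . A], [A → x .] }  — shift, reduce
  I5: { [A → x A .] }  — reduce
  I6: { [A → . d T A], [A → . d], [A → . x A], [A → . x], [A → d . T A], [A → d .], [T → . A T], [T → . d] }  — shift, reduce
  I7: { [A → . d T A], [A → . d], [A → . x A], [A → . x], [A → d T . A] }  — shift
  I8: { [A → d T A .] }  — reduce
  I9: { [T → A T .] }  — reduce

I3 contains complete items [A → d .], [T → d .] — reduce-reduce conflict.

Answer: Yes — I3: [A → d .] vs [T → d .]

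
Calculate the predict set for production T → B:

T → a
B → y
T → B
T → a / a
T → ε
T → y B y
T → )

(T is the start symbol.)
PREDICT(T → B) = (FIRST(RHS) \ {ε}) ∪ (FOLLOW(T) if ε ∈ FIRST(RHS), i.e. RHS ⇒* ε)
FIRST(B) = { 'y' }
FIRST(B) = { 'y' }
ε ∉ FIRST(B), so FOLLOW(T) is not added.
PREDICT(T → B) = { 'y' }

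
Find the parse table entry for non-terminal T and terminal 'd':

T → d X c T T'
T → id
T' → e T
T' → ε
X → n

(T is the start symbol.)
T → d X c T T'

To find M[T, 'd'], we find productions for T where 'd' is in the predict set (PREDICT(N → α) = (FIRST(α) \ {ε}) ∪ (FOLLOW(N) if α ⇒* ε)).

T → d X c T T': PREDICT = { 'd' }
  'd' is in predict set, so this production goes in M[T, 'd']
T → id: PREDICT = { 'id' }

M[T, 'd'] = T → d X c T T'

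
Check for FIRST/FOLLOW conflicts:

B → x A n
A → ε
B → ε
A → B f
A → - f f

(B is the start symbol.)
A FIRST/FOLLOW conflict occurs when a non-terminal N has a nullable alternative N → β (β ⇒* ε) and another alternative N → α with FIRST(α) ∩ FOLLOW(N) ≠ ∅: on such a lookahead the parser cannot decide between expanding α and letting N vanish via β.

Nullable non-terminals: A, B.
FIRST sets used below: FIRST(B) = { 'x', ε }

A: nullable alternative(s) A → ε; FOLLOW(A) = { 'n' }
  A → ε: FIRST \ {ε} = { } — this is the only nullable alternative, skip
  A → B f: FIRST \ {ε} = { 'f', 'x' } — disjoint from FOLLOW(A)
  A → - f f: FIRST \ {ε} = { '-' } — disjoint from FOLLOW(A)

B: nullable alternative(s) B → ε; FOLLOW(B) = { $, 'f' }
  B → x A n: FIRST \ {ε} = { 'x' } — disjoint from FOLLOW(B)
  B → ε: FIRST \ {ε} = { } — this is the only nullable alternative, skip

No FIRST/FOLLOW conflicts found.

Answer: No FIRST/FOLLOW conflicts.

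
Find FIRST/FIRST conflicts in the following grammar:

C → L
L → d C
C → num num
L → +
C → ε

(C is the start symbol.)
A FIRST/FIRST conflict occurs when two productions N → α and N → β for the same non-terminal have FIRST(α) ∩ FIRST(β) ≠ ∅ (with ε ∈ FIRST of a nullable right-hand side, so two nullable alternatives also conflict).

FIRST sets of the non-terminals at (or reachable through a nullable prefix from) the front of some alternative:
  FIRST(L) = { '+', 'd' }

Productions for C:
  C → L: FIRST = { '+', 'd' }
  C → num num: FIRST = { 'num' }
  C → ε: FIRST = { ε }
Productions for L:
  L → d C: FIRST = { 'd' }
  L → +: FIRST = { '+' }

All alternatives of each non-terminal have pairwise disjoint FIRST sets.

Answer: No FIRST/FIRST conflicts.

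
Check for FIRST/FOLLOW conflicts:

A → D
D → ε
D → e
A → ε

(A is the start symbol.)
Nullable non-terminals: A, D.
FIRST sets used below: FIRST(D) = { 'e', ε }

A: nullable alternative(s) A → D, A → ε; FOLLOW(A) = { $ }
  A → D: FIRST \ {ε} = { 'e' } — disjoint from FOLLOW(A)
  A → ε: FIRST \ {ε} = { } — disjoint from FOLLOW(A)

D: nullable alternative(s) D → ε; FOLLOW(D) = { $ }
  D → ε: FIRST \ {ε} = { } — this is the only nullable alternative, skip
  D → e: FIRST \ {ε} = { 'e' } — disjoint from FOLLOW(D)

No FIRST/FOLLOW conflicts found.

Answer: No FIRST/FOLLOW conflicts.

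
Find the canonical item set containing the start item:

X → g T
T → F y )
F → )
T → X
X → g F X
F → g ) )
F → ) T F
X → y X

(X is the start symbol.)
{ [X → . g F X], [X → . g T], [X → . y X], [X' → . X] }

First, augment the grammar with X' → X
I₀ = CLOSURE({ [X' → . X] }):
  [X' → . X] has the dot before X: add [X → . g T], [X → . g F X], [X → . y X]
No further items can be added.

I₀ = { [X → . g F X], [X → . g T], [X → . y X], [X' → . X] }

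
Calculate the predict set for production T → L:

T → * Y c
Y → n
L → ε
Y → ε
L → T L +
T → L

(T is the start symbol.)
{ $, '*', '+' }

PREDICT(T → L) = (FIRST(RHS) \ {ε}) ∪ (FOLLOW(T) if ε ∈ FIRST(RHS), i.e. RHS ⇒* ε)
FIRST(L) = { '*', '+', ε }
FIRST(L) = { '*', '+', ε }
ε ∈ FIRST(L) (the right-hand side is nullable), so add FOLLOW(T) = { $, '*', '+' }
PREDICT(T → L) = { $, '*', '+' }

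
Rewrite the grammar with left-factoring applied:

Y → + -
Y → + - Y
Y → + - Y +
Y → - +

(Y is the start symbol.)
Y → + - Y'
Y' → ε
Y' → Y Y''
Y'' → ε
Y'' → +
Y → - +

Left-factoring transforms A → αβ₁ | αβ₂ into A → αA' and A' → β₁ | β₂
(α is the longest common prefix among the alternatives). Repeat until
no nonterminal has two alternatives with a common prefix.

Round 1: Y has alternatives sharing prefix '+ -'. Introduce Y': Y → + - Y'
  Add: Y' → ε
  Add: Y' → Y
  Add: Y' → Y +

Round 2: Y' has alternatives sharing prefix 'Y'. Introduce Y'': Y' → Y Y''
  Add: Y'' → ε
  Add: Y'' → +

No remaining common prefixes — done.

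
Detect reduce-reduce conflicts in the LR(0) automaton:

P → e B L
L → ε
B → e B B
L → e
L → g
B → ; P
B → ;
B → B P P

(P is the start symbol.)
Augment with P' → P and build the canonical LR(0) collection (I0 = CLOSURE({[P' → . P]}), then GOTO on every symbol after a dot until no new states appear). It has 17 states:
  I0: { [P → . e B L], [P' → . P] }  — shift
  I1: { [P' → P .] }  — accept
  I2: { [B → . ; P], [B → . ;], [B → . B P P], [B → . e B B], [P → e . B L] }  — shift
  I3: { [B → ; . P], [B → ; .], [P → . e B L] }  — shift, reduce
  I4: { [B → B . P P], [L → . e], [L → . g], [L → .], [P → . e B L], [P → e B . L] }  — shift, reduce
  I5: { [B → . ; P], [B → . ;], [B → . B P P], [B → . e B B], [B → e . B B] }  — shift
  I6: { [B → . ; P], [B → . ;], [B → . B P P], [B → . e B B], [B → B . P P], [B → e B . B], [P → . e B L] }  — shift
  I7: { [B → B . P P], [B → e B B .], [P → . e B L] }  — shift, reduce
  I8: { [B → B P . P], [P → . e B L] }  — shift
  I9: { [B → . ; P], [B → . ;], [B → . B P P], [B → . e B B], [B → e . B B], [P → e . B L] }  — shift
  I10: { [B → . ; P], [B → . ;], [B → . B P P], [B → . e B B], [B → B . P P], [B → e B . B], [L → . e], [L → . g], [L → .], [P → . e B L], [P → e B . L] }  — shift, reduce
  I11: { [P → e B L .] }  — reduce
  I12: { [B → . ; P], [B → . ;], [B → . B P P], [B → . e B B], [B → e . B B], [L → e .], [P → e . B L] }  — shift, reduce
  I13: { [L → g .] }  — reduce
  I14: { [B → B P P .] }  — reduce
  I15: { [B → . ; P], [B → . ;], [B → . B P P], [B → . e B B], [L → e .], [P → e . B L] }  — shift, reduce
  I16: { [B → ; P .] }  — reduce

No state contains more than one complete item.

Answer: No reduce-reduce conflicts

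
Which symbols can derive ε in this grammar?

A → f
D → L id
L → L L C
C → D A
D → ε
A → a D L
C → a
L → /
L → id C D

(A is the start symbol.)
ε-productions: D → ε
So D is immediately nullable.
No further non-terminal can be added: every production for the remaining non-terminals contains a terminal or a non-nullable non-terminal.
Nullable = { 'D' }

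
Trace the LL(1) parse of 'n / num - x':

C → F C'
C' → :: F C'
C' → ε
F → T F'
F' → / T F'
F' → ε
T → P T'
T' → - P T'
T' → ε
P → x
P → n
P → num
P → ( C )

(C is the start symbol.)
Stack is shown with the top on the left.

Stack           Input          Action
-------------------------------------
C $             n / num - x $  output C → F C'
F C' $          n / num - x $  output F → T F'
T F' C' $       n / num - x $  output T → P T'
P T' F' C' $    n / num - x $  output P → n
n T' F' C' $    n / num - x $  match 'n'
T' F' C' $      / num - x $    output T' → ε
F' C' $         / num - x $    output F' → / T F'
/ T F' C' $     / num - x $    match '/'
T F' C' $       num - x $      output T → P T'
P T' F' C' $    num - x $      output P → num
num T' F' C' $  num - x $      match 'num'
T' F' C' $      - x $          output T' → - P T'
- P T' F' C' $  - x $          match '-'
P T' F' C' $    x $            output P → x
x T' F' C' $    x $            match 'x'
T' F' C' $      $              output T' → ε
F' C' $         $              output F' → ε
C' $            $              output C' → ε
$               $              accept

The string is accepted.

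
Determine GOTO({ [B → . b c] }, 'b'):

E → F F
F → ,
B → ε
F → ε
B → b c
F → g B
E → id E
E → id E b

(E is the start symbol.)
{ [B → b . c] }

GOTO(I, 'b') = CLOSURE({ [A → αX.β] : [A → α.Xβ] ∈ I, X = 'b' })

Items with dot before 'b', with the dot advanced:
  [B → . b c] → [B → b . c]
Closure adds nothing (no advanced item has the dot before a non-terminal).

GOTO = { [B → b . c] }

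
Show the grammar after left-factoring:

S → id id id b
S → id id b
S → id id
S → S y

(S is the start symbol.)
S → id id S'
S' → id b
S' → b
S' → ε
S → S y

Left-factoring transforms A → αβ₁ | αβ₂ into A → αA' and A' → β₁ | β₂
(α is the longest common prefix among the alternatives). Repeat until
no nonterminal has two alternatives with a common prefix.

Round 1: S has alternatives sharing prefix 'id id'. Introduce S': S → id id S'
  Add: S' → id b
  Add: S' → b
  Add: S' → ε

No remaining common prefixes — done.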